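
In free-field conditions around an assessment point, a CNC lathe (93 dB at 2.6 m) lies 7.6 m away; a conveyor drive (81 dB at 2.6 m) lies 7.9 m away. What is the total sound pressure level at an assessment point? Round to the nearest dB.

Propagate each source to the receiver with L = L_ref − 20·log₁₀(r/r_ref), then add intensities.
CNC lathe: 93 − 20·log₁₀(7.6/2.6) = 93 − 9.32 = 83.68 dB.
conveyor drive: 81 − 20·log₁₀(7.9/2.6) = 81 − 9.65 = 71.35 dB.
Σ 10^(L/10) = 2.472e+08 → L_total = 10·log₁₀(2.472e+08) = 83.93 dB.

84 dB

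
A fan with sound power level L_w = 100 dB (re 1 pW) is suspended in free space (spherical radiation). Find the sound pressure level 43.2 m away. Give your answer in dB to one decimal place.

56.3 dB

Free-field spherical radiation: L_p = L_w − 10·log₁₀(4π·r²), r = 43.2 m.
4π·r² = 2.345e+04 m², 10·log₁₀ of that is 43.702 dB.
L_p = 100 − 43.702 = 56.30 dB.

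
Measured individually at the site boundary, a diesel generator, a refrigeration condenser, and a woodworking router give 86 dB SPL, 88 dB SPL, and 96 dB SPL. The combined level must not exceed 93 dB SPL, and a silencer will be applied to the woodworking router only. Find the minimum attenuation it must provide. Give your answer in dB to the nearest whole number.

Fixed contribution from the other sources: Σ 10^(L/10) = 10^(86/10) + 10^(88/10) = 1.029e+09 (90.12 dB SPL).
The limit corresponds to 10^(93/10) = 1.995e+09; subtracting the fixed part leaves 9.662e+08 for the woodworking router, i.e. 89.85 dB SPL.
So the woodworking router must be reduced from 96 to 89.85 dB SPL: IL = 6.15 dB.

6 dB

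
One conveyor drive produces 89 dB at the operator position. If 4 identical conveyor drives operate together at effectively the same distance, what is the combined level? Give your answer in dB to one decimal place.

With 4 equal, uncorrelated contributions the intensity is 4× that of one unit, giving a rise of 10·log₁₀ 4.
L_total = 89 + 10·log₁₀(4) = 89 + 6.021 = 95.02 dB.

95.0 dB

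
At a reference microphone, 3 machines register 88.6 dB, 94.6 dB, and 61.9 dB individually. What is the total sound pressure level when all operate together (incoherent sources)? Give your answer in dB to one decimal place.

95.6 dB

Incoherent sources combine by intensity addition: L_total = 10·log₁₀(Σ 10^(L_i/10)).
Σ 10^(L/10) = 10^(88.6/10) + 10^(94.6/10) + 10^(61.9/10) = 3.610e+09.
L_total = 10·log₁₀(3.610e+09) = 95.58 dB.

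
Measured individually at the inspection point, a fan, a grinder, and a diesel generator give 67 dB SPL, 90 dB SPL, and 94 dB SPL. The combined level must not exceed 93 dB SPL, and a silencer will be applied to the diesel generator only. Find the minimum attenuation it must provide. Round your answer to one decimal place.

4.0 dB

Fixed contribution from the other sources: Σ 10^(L/10) = 10^(67/10) + 10^(90/10) = 1.005e+09 (90.02 dB SPL).
The limit corresponds to 10^(93/10) = 1.995e+09; subtracting the fixed part leaves 9.903e+08 for the diesel generator, i.e. 89.96 dB SPL.
So the diesel generator must be reduced from 94 to 89.96 dB SPL: IL = 4.04 dB.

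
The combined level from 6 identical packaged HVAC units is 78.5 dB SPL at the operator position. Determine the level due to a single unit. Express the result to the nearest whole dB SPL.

For N identical incoherent sources L_total = L₁ + 10·log₁₀ N, so L₁ = 78.5 − 10·log₁₀(6) = 78.5 − 7.782.

71 dB SPL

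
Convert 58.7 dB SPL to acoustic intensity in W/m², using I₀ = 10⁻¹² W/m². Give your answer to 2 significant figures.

I = I₀·10^(L/10) = 10⁻¹² × 10^(58.7/10) = 10^(-6.130).

7.4e-07 W/m²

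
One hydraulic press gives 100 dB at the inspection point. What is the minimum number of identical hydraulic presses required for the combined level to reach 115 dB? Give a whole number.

32

The shortfall is 115 − 100 = 15.0 dB, and N units add 10·log₁₀ N, so need 10·log₁₀ N ≥ 15.0.
N ≥ 10^(15.0/10) = 31.623, so N = 32.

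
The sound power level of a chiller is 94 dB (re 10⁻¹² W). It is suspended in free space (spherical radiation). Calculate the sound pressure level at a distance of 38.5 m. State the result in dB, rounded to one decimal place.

L_p = L_w − 10·log₁₀(4π·r²) with r = 38.5 m.
4π·r² = 1.863e+04 m², 10·log₁₀ of that is 42.701 dB.
L_p = 94 − 42.701 = 51.30 dB.

51.3 dB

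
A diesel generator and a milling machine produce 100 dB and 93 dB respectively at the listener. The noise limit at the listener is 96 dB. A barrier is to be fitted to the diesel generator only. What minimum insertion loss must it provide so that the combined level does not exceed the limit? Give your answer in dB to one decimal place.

Fixed contribution from the other source: Σ 10^(L/10) = 10^(93/10) = 1.995e+09 (93.00 dB).
To meet 96 dB overall, the treated diesel generator may contribute at most 10^(96/10) − 1.995e+09 = 1.986e+09, i.e. 92.98 dB.
So the diesel generator must be reduced from 100 to 92.98 dB: IL = 7.02 dB.

7.0 dB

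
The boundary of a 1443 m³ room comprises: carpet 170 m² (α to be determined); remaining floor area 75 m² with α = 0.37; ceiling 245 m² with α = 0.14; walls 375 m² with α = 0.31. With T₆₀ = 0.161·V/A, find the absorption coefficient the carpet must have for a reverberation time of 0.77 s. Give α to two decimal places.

0.73

From T₆₀ = 0.161·V/A, the target T₆₀ = 0.77 s needs A = 0.161·1443/0.77 = 301.72 m².
Absorption from the other surfaces = 75·0.37 + 245·0.14 + 375·0.31 = 178.30 m², so the carpet must supply 123.42 m² over 170 m².
α = 123.42/170 = 0.726.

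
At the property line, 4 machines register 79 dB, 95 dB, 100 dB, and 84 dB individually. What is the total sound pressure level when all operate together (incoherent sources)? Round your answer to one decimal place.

For uncorrelated sources the intensities add, so convert each level to linear form, sum, and take 10·log₁₀ of the total.
Σ 10^(L/10) = 10^(79/10) + 10^(95/10) + 10^(100/10) + 10^(84/10) = 1.349e+10.
L_total = 10·log₁₀(1.349e+10) = 101.30 dB.

101.3 dB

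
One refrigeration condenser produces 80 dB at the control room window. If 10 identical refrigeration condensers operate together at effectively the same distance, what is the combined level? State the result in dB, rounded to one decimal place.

L_total = L₁ + 10·log₁₀ N for N identical incoherent sources.
L_total = 80 + 10·log₁₀(10) = 80 + 10.000 = 90.00 dB.

90.0 dB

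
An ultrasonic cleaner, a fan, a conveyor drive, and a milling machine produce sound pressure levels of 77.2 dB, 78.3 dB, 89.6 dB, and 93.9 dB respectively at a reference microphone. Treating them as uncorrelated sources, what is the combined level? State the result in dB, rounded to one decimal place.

Incoherent sources combine by intensity addition: L_total = 10·log₁₀(Σ 10^(L_i/10)).
Σ 10^(L/10) = 10^(77.2/10) + 10^(78.3/10) + 10^(89.6/10) + 10^(93.9/10) = 3.487e+09.
L_total = 10·log₁₀(3.487e+09) = 95.42 dB.

95.4 dB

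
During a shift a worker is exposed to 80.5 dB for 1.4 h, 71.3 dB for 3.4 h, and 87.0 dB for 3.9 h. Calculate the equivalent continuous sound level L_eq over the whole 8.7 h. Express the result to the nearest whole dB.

84 dB

Weight each interval's intensity by its duration and average over T = 8.7 h:
Σ tᵢ·10^(Lᵢ/10) = 1.4·10^(80.5/10) + 3.4·10^(71.3/10) + 3.9·10^(87.0/10) = 2.158e+09.
L_eq = 10·log₁₀(2.158e+09/8.7) = 83.94 dB.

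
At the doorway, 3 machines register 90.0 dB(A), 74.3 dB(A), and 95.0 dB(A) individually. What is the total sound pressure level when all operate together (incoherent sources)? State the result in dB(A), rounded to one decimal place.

96.2 dB(A)

Incoherent sources combine by intensity addition: L_total = 10·log₁₀(Σ 10^(L_i/10)).
Σ 10^(L/10) = 10^(90.0/10) + 10^(74.3/10) + 10^(95.0/10) = 4.189e+09.
L_total = 10·log₁₀(4.189e+09) = 96.22 dB(A).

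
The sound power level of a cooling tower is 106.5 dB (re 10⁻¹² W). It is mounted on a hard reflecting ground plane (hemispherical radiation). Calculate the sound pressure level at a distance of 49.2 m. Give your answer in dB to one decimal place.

L_p = L_w − 10·log₁₀(2π·r²) with r = 49.2 m.
2π·r² = 1.521e+04 m², 10·log₁₀ of that is 41.821 dB.
L_p = 106.5 − 41.821 = 64.68 dB.

64.7 dB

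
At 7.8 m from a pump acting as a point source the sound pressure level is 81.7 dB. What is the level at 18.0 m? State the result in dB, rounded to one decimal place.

Spherical spreading from a point source gives a 20·log₁₀(r₂/r₁) drop.
L₂ = 81.7 − 20·log₁₀(18.0/7.8) = 81.7 − 7.264 = 74.44 dB.

74.4 dB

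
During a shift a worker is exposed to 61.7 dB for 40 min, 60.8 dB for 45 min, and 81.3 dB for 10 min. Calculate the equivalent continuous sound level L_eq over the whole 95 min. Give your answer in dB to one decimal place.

Weight each interval's intensity by its duration and average over T = 95 min:
Σ tᵢ·10^(Lᵢ/10) = 40·10^(61.7/10) + 45·10^(60.8/10) + 10·10^(81.3/10) = 1.462e+09.
L_eq = 10·log₁₀(1.462e+09/95) = 71.87 dB.

71.9 dB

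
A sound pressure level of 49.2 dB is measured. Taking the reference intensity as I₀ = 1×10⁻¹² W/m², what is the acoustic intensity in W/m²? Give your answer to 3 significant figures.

8.32e-08 W/m²

I/I₀ = 10^(49.2/10) = 8.318e+04, so I = 8.318e+04 × 10⁻¹² W/m².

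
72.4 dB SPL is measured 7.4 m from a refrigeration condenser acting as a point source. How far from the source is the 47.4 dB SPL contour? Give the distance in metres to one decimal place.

The 25.0 dB drop corresponds to a distance ratio of 10^(25.0/20) for a point source.
r₂ = 7.4·10^((72.4−47.4)/20) = 7.4·10^(25.0/20) = 131.59 m.

131.6 m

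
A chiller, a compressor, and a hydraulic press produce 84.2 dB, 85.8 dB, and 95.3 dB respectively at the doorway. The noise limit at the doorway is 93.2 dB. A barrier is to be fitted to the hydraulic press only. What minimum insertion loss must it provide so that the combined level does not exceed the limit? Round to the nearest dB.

Fixed contribution from the other sources: Σ 10^(L/10) = 10^(84.2/10) + 10^(85.8/10) = 6.432e+08 (88.08 dB).
The limit corresponds to 10^(93.2/10) = 2.089e+09; subtracting the fixed part leaves 1.446e+09 for the hydraulic press, i.e. 91.60 dB.
Required insertion loss = 95.3 − 91.60 = 3.70 dB.

4 dB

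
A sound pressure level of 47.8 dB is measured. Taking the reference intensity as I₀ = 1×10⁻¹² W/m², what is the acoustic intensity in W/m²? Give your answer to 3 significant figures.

I = I₀·10^(L/10) = 10⁻¹² × 10^(47.8/10) = 10^(-7.220).

6.03e-08 W/m²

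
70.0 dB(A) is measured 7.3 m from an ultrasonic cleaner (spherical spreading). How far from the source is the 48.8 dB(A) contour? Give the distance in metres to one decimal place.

83.8 m

For a point source L₁ − L₂ = 20·log₁₀(r₂/r₁), so r₂ = r₁·10^((L₁−L₂)/20).
r₂ = 7.3·10^((70.0−48.8)/20) = 7.3·10^(21.2/20) = 83.82 m.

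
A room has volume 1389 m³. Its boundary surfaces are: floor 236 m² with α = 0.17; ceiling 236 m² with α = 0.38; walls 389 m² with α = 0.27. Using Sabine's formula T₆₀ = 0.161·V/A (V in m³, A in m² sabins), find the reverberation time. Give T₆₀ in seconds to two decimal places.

A = Σ Sᵢαᵢ = 236·0.17 + 236·0.38 + 389·0.27 = 234.83 m².
T₆₀ = 0.161 × 1389 / 234.83 = 0.952 s.

0.95 s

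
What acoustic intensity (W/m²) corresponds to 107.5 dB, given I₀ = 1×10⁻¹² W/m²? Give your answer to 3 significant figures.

L = 10·log₁₀(I/I₀) ⇒ I = I₀·10^(L/10) = 10⁻¹² × 10^10.75.

0.0562 W/m²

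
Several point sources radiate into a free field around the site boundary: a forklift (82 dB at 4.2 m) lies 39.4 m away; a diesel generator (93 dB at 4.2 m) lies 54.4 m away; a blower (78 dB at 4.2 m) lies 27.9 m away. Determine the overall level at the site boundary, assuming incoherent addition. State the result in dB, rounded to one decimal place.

71.8 dB

Propagate each source to the receiver with L = L_ref − 20·log₁₀(r/r_ref), then add intensities.
forklift: 82 − 20·log₁₀(39.4/4.2) = 82 − 19.44 = 62.56 dB.
diesel generator: 93 − 20·log₁₀(54.4/4.2) = 93 − 22.25 = 70.75 dB.
blower: 78 − 20·log₁₀(27.9/4.2) = 78 − 16.45 = 61.55 dB.
Σ 10^(L/10) = 1.512e+07 → L_total = 10·log₁₀(1.512e+07) = 71.80 dB.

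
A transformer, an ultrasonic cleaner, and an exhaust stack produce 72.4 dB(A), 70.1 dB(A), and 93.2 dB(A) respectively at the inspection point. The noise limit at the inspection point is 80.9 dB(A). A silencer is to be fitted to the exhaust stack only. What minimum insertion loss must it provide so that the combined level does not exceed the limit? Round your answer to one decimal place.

Fixed contribution from the other sources: Σ 10^(L/10) = 10^(72.4/10) + 10^(70.1/10) = 2.761e+07 (74.41 dB(A)).
To meet 80.9 dB(A) overall, the treated exhaust stack may contribute at most 10^(80.9/10) − 2.761e+07 = 9.542e+07, i.e. 79.80 dB(A).
Required insertion loss = 93.2 − 79.80 = 13.40 dB.

13.4 dB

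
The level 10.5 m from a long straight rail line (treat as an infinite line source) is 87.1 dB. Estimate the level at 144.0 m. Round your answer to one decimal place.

Cylindrical spreading from a line source gives a 10·log₁₀(r₂/r₁) drop.
L₂ = 87.1 − 10·log₁₀(144.0/10.5) = 87.1 − 11.372 = 75.73 dB.

75.7 dB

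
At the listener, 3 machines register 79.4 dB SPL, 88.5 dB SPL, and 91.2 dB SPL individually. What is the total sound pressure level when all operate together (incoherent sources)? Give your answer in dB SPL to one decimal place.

93.2 dB SPL

For uncorrelated sources the intensities add, so convert each level to linear form, sum, and take 10·log₁₀ of the total.
Σ 10^(L/10) = 10^(79.4/10) + 10^(88.5/10) + 10^(91.2/10) = 2.113e+09.
L_total = 10·log₁₀(2.113e+09) = 93.25 dB SPL.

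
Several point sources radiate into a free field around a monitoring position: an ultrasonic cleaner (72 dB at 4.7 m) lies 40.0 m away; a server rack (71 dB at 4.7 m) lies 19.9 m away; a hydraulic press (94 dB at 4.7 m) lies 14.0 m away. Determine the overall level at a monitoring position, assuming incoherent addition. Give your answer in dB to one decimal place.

84.5 dB

First find each source's level at the receiver (point-source: −20·log₁₀(r/r_ref)), then combine on an intensity basis.
ultrasonic cleaner: 72 − 20·log₁₀(40.0/4.7) = 72 − 18.60 = 53.40 dB.
server rack: 71 − 20·log₁₀(19.9/4.7) = 71 − 12.54 = 58.46 dB.
hydraulic press: 94 − 20·log₁₀(14.0/4.7) = 94 − 9.48 = 84.52 dB.
Σ 10^(L/10) = 2.840e+08 → L_total = 10·log₁₀(2.840e+08) = 84.53 dB.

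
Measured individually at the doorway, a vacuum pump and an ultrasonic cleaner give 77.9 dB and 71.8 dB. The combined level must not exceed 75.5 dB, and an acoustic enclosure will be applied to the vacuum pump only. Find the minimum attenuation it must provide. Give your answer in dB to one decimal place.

Fixed contribution from the other source: Σ 10^(L/10) = 10^(71.8/10) = 1.514e+07 (71.80 dB).
To meet 75.5 dB overall, the treated vacuum pump may contribute at most 10^(75.5/10) − 1.514e+07 = 2.035e+07, i.e. 73.08 dB.
So the vacuum pump must be reduced from 77.9 to 73.08 dB: IL = 4.82 dB.

4.8 dB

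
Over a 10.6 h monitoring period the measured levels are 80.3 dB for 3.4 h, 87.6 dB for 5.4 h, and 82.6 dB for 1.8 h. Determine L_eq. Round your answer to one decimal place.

85.5 dB

Weight each interval's intensity by its duration and average over T = 10.6 h:
Σ tᵢ·10^(Lᵢ/10) = 3.4·10^(80.3/10) + 5.4·10^(87.6/10) + 1.8·10^(82.6/10) = 3.799e+09.
L_eq = 10·log₁₀(3.799e+09/10.6) = 85.54 dB.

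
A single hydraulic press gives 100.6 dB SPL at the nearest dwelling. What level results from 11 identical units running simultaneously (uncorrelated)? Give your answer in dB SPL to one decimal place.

111.0 dB SPL

With 11 equal, uncorrelated contributions the intensity is 11× that of one unit, giving a rise of 10·log₁₀ 11.
L_total = 100.6 + 10·log₁₀(11) = 100.6 + 10.414 = 111.01 dB SPL.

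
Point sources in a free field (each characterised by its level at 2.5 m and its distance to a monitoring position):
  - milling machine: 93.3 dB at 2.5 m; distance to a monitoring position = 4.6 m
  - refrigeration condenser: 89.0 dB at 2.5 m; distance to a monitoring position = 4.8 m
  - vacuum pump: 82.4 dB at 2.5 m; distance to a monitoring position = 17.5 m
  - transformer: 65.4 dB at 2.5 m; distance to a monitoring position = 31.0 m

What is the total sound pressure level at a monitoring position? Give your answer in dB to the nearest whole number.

Apply inverse-square spreading to bring every level to the receiver, then sum 10^(L/10).
milling machine: 93.3 − 20·log₁₀(4.6/2.5) = 93.3 − 5.30 = 88.00 dB.
refrigeration condenser: 89.0 − 20·log₁₀(4.8/2.5) = 89.0 − 5.67 = 83.33 dB.
vacuum pump: 82.4 − 20·log₁₀(17.5/2.5) = 82.4 − 16.90 = 65.50 dB.
transformer: 65.4 − 20·log₁₀(31.0/2.5) = 65.4 − 21.87 = 43.53 dB.
Σ 10^(L/10) = 8.505e+08 → L_total = 10·log₁₀(8.505e+08) = 89.30 dB.

89 dB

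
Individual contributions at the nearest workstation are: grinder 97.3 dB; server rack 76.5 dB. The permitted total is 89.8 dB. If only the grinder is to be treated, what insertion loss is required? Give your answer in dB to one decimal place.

7.7 dB

Fixed contribution from the other source: Σ 10^(L/10) = 10^(76.5/10) = 4.467e+07 (76.50 dB).
The limit corresponds to 10^(89.8/10) = 9.550e+08; subtracting the fixed part leaves 9.103e+08 for the grinder, i.e. 89.59 dB.
So the grinder must be reduced from 97.3 to 89.59 dB: IL = 7.71 dB.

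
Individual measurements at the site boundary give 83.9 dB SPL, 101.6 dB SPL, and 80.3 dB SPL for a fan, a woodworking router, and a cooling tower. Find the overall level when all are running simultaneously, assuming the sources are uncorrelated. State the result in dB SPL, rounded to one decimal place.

For uncorrelated sources the intensities add, so convert each level to linear form, sum, and take 10·log₁₀ of the total.
Σ 10^(L/10) = 10^(83.9/10) + 10^(101.6/10) + 10^(80.3/10) = 1.481e+10.
L_total = 10·log₁₀(1.481e+10) = 101.70 dB SPL.

101.7 dB SPL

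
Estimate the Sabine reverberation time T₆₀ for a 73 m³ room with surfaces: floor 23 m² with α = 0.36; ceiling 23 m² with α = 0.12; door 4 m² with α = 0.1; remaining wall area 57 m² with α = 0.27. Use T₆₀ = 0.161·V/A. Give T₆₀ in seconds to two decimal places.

Summing Sᵢαᵢ: 23·0.36 + 23·0.12 + 4·0.1 + 57·0.27 = 26.83 m².
T₆₀ = 0.161 × 73 / 26.83 = 0.438 s.

0.44 s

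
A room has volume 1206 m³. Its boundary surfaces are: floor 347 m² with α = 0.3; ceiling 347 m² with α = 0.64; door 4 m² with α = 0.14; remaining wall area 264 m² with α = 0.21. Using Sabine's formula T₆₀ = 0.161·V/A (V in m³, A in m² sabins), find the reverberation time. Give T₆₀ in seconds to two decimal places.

A = Σ Sᵢαᵢ = 347·0.3 + 347·0.64 + 4·0.14 + 264·0.21 = 382.18 m².
T₆₀ = 0.161·V/A = 0.161·1206/382.18 = 0.508 s.

0.51 s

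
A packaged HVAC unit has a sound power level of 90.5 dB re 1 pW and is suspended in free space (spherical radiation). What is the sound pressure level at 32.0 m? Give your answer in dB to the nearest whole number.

Free-field spherical radiation: L_p = L_w − 10·log₁₀(4π·r²), r = 32.0 m.
4π·r² = 1.287e+04 m², 10·log₁₀ of that is 41.095 dB.
L_p = 90.5 − 41.095 = 49.40 dB.

49 dB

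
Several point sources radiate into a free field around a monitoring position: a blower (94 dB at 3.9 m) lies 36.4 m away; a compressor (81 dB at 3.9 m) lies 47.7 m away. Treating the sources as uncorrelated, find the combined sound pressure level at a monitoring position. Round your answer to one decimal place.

First find each source's level at the receiver (point-source: −20·log₁₀(r/r_ref)), then combine on an intensity basis.
blower: 94 − 20·log₁₀(36.4/3.9) = 94 − 19.40 = 74.60 dB.
compressor: 81 − 20·log₁₀(47.7/3.9) = 81 − 21.75 = 59.25 dB.
Σ 10^(L/10) = 2.968e+07 → L_total = 10·log₁₀(2.968e+07) = 74.72 dB.

74.7 dB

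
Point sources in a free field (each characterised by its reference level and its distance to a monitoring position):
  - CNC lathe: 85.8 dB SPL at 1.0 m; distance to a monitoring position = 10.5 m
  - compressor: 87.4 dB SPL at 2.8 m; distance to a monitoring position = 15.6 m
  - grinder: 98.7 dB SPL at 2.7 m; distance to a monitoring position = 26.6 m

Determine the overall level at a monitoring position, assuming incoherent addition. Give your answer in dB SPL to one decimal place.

Propagate each source to the receiver with L = L_ref − 20·log₁₀(r/r_ref), then add intensities.
CNC lathe: 85.8 − 20·log₁₀(10.5/1.0) = 85.8 − 20.42 = 65.38 dB SPL.
compressor: 87.4 − 20·log₁₀(15.6/2.8) = 87.4 − 14.92 = 72.48 dB SPL.
grinder: 98.7 − 20·log₁₀(26.6/2.7) = 98.7 − 19.87 = 78.83 dB SPL.
Σ 10^(L/10) = 9.753e+07 → L_total = 10·log₁₀(9.753e+07) = 79.89 dB SPL.

79.9 dB SPL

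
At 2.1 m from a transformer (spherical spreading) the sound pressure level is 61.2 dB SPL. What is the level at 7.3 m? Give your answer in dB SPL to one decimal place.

Spherical spreading from a point source gives a 20·log₁₀(r₂/r₁) drop.
L₂ = 61.2 − 20·log₁₀(7.3/2.1) = 61.2 − 10.822 = 50.38 dB SPL.

50.4 dB SPL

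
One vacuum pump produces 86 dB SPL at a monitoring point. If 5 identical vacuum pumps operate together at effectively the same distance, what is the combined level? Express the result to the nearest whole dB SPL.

93 dB SPL

With 5 equal, uncorrelated contributions the intensity is 5× that of one unit, giving a rise of 10·log₁₀ 5.
L_total = 86 + 10·log₁₀(5) = 86 + 6.990 = 92.99 dB SPL.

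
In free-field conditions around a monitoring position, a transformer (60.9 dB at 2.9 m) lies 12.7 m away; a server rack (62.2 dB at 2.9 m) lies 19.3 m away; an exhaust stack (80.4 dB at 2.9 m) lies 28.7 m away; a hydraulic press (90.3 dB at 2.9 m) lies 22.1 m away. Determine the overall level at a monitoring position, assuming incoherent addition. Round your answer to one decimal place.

Propagate each source to the receiver with L = L_ref − 20·log₁₀(r/r_ref), then add intensities.
transformer: 60.9 − 20·log₁₀(12.7/2.9) = 60.9 − 12.83 = 48.07 dB.
server rack: 62.2 − 20·log₁₀(19.3/2.9) = 62.2 − 16.46 = 45.74 dB.
exhaust stack: 80.4 − 20·log₁₀(28.7/2.9) = 80.4 − 19.91 = 60.49 dB.
hydraulic press: 90.3 − 20·log₁₀(22.1/2.9) = 90.3 − 17.64 = 72.66 dB.
Σ 10^(L/10) = 1.967e+07 → L_total = 10·log₁₀(1.967e+07) = 72.94 dB.

72.9 dB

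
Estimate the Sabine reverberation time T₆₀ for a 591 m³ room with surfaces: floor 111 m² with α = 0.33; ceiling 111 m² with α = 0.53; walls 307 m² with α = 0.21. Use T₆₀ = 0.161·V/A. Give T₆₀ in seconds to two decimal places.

Total absorption A = 111·0.33 + 111·0.53 + 307·0.21 = 159.93 m² sabins.
T₆₀ = 0.161 × 591 / 159.93 = 0.595 s.

0.59 s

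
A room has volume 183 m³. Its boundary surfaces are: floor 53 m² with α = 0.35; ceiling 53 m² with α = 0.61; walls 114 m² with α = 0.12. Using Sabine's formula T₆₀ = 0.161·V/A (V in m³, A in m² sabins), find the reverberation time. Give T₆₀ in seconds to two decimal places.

0.46 s

A = Σ Sᵢαᵢ = 53·0.35 + 53·0.61 + 114·0.12 = 64.56 m².
T₆₀ = 0.161 × 183 / 64.56 = 0.456 s.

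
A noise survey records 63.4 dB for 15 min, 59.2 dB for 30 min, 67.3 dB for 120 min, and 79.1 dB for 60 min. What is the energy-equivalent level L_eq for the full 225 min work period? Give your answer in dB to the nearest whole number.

L_eq = 10·log₁₀[(1/T)·Σ tᵢ·10^(Lᵢ/10)] with T = 225 min.
Σ tᵢ·10^(Lᵢ/10) = 15·10^(63.4/10) + 30·10^(59.2/10) + 120·10^(67.3/10) + 60·10^(79.1/10) = 5.579e+09.
L_eq = 10·log₁₀(5.579e+09/225) = 73.94 dB.

74 dB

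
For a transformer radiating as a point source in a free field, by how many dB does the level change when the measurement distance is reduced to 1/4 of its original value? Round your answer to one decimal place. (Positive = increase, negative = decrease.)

Point-source spreading: ΔL = −20·log₁₀(r₂/r₁).
ΔL = −20·log₁₀(0.25) = +12.04 dB.

+12.0 dB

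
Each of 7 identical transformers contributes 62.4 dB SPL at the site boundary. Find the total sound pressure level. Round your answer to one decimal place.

70.9 dB SPL

N identical incoherent sources raise the level by 10·log₁₀ N.
L_total = 62.4 + 10·log₁₀(7) = 62.4 + 8.451 = 70.85 dB SPL.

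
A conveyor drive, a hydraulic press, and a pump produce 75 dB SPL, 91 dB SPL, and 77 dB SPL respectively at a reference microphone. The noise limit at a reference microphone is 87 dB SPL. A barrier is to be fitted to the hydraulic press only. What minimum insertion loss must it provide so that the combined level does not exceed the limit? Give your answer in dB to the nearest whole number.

Fixed contribution from the other sources: Σ 10^(L/10) = 10^(75/10) + 10^(77/10) = 8.174e+07 (79.12 dB SPL).
To meet 87 dB SPL overall, the treated hydraulic press may contribute at most 10^(87/10) − 8.174e+07 = 4.194e+08, i.e. 86.23 dB SPL.
Required insertion loss = 91 − 86.23 = 4.77 dB.

5 dB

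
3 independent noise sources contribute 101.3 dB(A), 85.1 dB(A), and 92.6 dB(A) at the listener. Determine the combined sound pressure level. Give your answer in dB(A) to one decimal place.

Incoherent sources combine by intensity addition: L_total = 10·log₁₀(Σ 10^(L_i/10)).
Σ 10^(L/10) = 10^(101.3/10) + 10^(85.1/10) + 10^(92.6/10) = 1.563e+10.
L_total = 10·log₁₀(1.563e+10) = 101.94 dB(A).

101.9 dB(A)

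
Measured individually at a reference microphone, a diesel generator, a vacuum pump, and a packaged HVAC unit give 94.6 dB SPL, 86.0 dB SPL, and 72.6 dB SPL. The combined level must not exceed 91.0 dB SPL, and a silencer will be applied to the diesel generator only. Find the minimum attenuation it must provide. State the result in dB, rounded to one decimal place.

5.3 dB

Fixed contribution from the other sources: Σ 10^(L/10) = 10^(86.0/10) + 10^(72.6/10) = 4.163e+08 (86.19 dB SPL).
The limit corresponds to 10^(91.0/10) = 1.259e+09; subtracting the fixed part leaves 8.426e+08 for the diesel generator, i.e. 89.26 dB SPL.
So the diesel generator must be reduced from 94.6 to 89.26 dB SPL: IL = 5.34 dB.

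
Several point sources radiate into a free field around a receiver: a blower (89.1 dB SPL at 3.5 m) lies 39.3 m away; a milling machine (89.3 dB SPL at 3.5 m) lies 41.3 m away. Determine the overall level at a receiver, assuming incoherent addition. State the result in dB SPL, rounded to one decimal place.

71.0 dB SPL

First find each source's level at the receiver (point-source: −20·log₁₀(r/r_ref)), then combine on an intensity basis.
blower: 89.1 − 20·log₁₀(39.3/3.5) = 89.1 − 21.01 = 68.09 dB SPL.
milling machine: 89.3 − 20·log₁₀(41.3/3.5) = 89.3 − 21.44 = 67.86 dB SPL.
Σ 10^(L/10) = 1.256e+07 → L_total = 10·log₁₀(1.256e+07) = 70.99 dB SPL.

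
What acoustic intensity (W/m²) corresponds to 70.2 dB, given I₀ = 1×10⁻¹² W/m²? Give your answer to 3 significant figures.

I/I₀ = 10^(70.2/10) = 1.047e+07, so I = 1.047e+07 × 10⁻¹² W/m².

1.05e-05 W/m²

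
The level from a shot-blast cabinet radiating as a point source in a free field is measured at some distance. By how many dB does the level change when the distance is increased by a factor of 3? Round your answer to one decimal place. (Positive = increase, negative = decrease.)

Point-source spreading: ΔL = −20·log₁₀(r₂/r₁).
ΔL = −20·log₁₀(3) = -9.54 dB.

-9.5 dB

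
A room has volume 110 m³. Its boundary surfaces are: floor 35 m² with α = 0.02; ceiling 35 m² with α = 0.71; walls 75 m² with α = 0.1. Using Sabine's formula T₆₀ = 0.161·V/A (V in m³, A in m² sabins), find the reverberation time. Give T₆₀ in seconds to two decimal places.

Total absorption A = 35·0.02 + 35·0.71 + 75·0.1 = 33.05 m² sabins.
T₆₀ = 0.161 × 110 / 33.05 = 0.536 s.

0.54 s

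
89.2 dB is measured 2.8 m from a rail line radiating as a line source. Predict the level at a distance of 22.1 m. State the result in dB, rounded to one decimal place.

Cylindrical spreading from a line source gives a 10·log₁₀(r₂/r₁) drop.
L₂ = 89.2 − 10·log₁₀(22.1/2.8) = 89.2 − 8.972 = 80.23 dB.

80.2 dB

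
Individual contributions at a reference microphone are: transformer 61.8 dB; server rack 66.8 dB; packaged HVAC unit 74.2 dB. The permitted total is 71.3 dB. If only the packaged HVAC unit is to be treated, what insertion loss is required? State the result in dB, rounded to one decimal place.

5.6 dB

Fixed contribution from the other sources: Σ 10^(L/10) = 10^(61.8/10) + 10^(66.8/10) = 6.300e+06 (67.99 dB).
To meet 71.3 dB overall, the treated packaged HVAC unit may contribute at most 10^(71.3/10) − 6.300e+06 = 7.190e+06, i.e. 68.57 dB.
Required insertion loss = 74.2 − 68.57 = 5.63 dB.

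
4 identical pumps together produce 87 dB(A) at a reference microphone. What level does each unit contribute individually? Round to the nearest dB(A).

81 dB(A)

Dividing the total intensity by 4 lowers the level by 10·log₁₀ 4 = 6.021 dB: L₁ = 87 − 6.021.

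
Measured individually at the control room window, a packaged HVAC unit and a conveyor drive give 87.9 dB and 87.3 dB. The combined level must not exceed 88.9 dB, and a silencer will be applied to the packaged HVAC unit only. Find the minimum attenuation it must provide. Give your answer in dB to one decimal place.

4.1 dB

Everything except the packaged HVAC unit sums to 10^(87.3/10) = 5.370e+08 in linear terms, 87.30 dB.
The limit corresponds to 10^(88.9/10) = 7.762e+08; subtracting the fixed part leaves 2.392e+08 for the packaged HVAC unit, i.e. 83.79 dB.
Required insertion loss = 87.9 − 83.79 = 4.11 dB.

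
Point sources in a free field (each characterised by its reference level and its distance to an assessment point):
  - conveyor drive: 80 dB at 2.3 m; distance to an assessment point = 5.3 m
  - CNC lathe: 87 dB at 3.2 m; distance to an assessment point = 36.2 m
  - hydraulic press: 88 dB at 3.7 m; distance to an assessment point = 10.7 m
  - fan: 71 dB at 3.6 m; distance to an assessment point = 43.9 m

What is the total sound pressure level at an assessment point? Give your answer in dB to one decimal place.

79.9 dB

First find each source's level at the receiver (point-source: −20·log₁₀(r/r_ref)), then combine on an intensity basis.
conveyor drive: 80 − 20·log₁₀(5.3/2.3) = 80 − 7.25 = 72.75 dB.
CNC lathe: 87 − 20·log₁₀(36.2/3.2) = 87 − 21.07 = 65.93 dB.
hydraulic press: 88 − 20·log₁₀(10.7/3.7) = 88 − 9.22 = 78.78 dB.
fan: 71 − 20·log₁₀(43.9/3.6) = 71 − 21.72 = 49.28 dB.
Σ 10^(L/10) = 9.828e+07 → L_total = 10·log₁₀(9.828e+07) = 79.92 dB.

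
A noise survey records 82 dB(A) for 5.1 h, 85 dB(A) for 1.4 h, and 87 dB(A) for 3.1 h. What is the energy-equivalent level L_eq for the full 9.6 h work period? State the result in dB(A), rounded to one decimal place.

Weight each interval's intensity by its duration and average over T = 9.6 h:
Σ tᵢ·10^(Lᵢ/10) = 5.1·10^(82/10) + 1.4·10^(85/10) + 3.1·10^(87/10) = 2.805e+09.
L_eq = 10·log₁₀(2.805e+09/9.6) = 84.66 dB(A).

84.7 dB(A)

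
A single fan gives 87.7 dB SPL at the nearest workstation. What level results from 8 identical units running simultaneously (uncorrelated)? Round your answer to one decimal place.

96.7 dB SPL

N identical incoherent sources raise the level by 10·log₁₀ N.
L_total = 87.7 + 10·log₁₀(8) = 87.7 + 9.031 = 96.73 dB SPL.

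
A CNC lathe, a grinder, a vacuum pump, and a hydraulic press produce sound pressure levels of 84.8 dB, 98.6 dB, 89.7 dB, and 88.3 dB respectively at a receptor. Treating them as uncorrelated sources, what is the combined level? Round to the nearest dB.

100 dB

For uncorrelated sources the intensities add, so convert each level to linear form, sum, and take 10·log₁₀ of the total.
Σ 10^(L/10) = 10^(84.8/10) + 10^(98.6/10) + 10^(89.7/10) + 10^(88.3/10) = 9.156e+09.
L_total = 10·log₁₀(9.156e+09) = 99.62 dB.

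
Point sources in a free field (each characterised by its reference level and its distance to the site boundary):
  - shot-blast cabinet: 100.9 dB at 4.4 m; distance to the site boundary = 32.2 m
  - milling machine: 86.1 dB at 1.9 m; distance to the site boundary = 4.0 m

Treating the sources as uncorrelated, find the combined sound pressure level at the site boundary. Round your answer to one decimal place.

Propagate each source to the receiver with L = L_ref − 20·log₁₀(r/r_ref), then add intensities.
shot-blast cabinet: 100.9 − 20·log₁₀(32.2/4.4) = 100.9 − 17.29 = 83.61 dB.
milling machine: 86.1 − 20·log₁₀(4.0/1.9) = 86.1 − 6.47 = 79.63 dB.
Σ 10^(L/10) = 3.216e+08 → L_total = 10·log₁₀(3.216e+08) = 85.07 dB.

85.1 dB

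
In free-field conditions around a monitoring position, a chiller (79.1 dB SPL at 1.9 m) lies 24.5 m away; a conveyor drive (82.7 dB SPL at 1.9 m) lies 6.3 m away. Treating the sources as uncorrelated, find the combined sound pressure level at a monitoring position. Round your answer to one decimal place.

First find each source's level at the receiver (point-source: −20·log₁₀(r/r_ref)), then combine on an intensity basis.
chiller: 79.1 − 20·log₁₀(24.5/1.9) = 79.1 − 22.21 = 56.89 dB SPL.
conveyor drive: 82.7 − 20·log₁₀(6.3/1.9) = 82.7 − 10.41 = 72.29 dB SPL.
Σ 10^(L/10) = 1.743e+07 → L_total = 10·log₁₀(1.743e+07) = 72.41 dB SPL.

72.4 dB SPL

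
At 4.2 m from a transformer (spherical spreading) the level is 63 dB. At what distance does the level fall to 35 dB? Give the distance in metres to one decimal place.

105.5 m

The 28.0 dB drop corresponds to a distance ratio of 10^(28.0/20) for a point source.
r₂ = 4.2·10^((63−35)/20) = 4.2·10^(28.0/20) = 105.50 m.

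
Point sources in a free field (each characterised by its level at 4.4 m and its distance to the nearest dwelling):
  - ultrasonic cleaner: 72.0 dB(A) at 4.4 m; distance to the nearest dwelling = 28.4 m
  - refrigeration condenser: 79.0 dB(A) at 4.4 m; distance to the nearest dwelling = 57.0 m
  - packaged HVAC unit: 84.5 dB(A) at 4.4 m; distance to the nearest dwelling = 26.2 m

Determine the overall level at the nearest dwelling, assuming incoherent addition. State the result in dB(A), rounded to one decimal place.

Propagate each source to the receiver with L = L_ref − 20·log₁₀(r/r_ref), then add intensities.
ultrasonic cleaner: 72.0 − 20·log₁₀(28.4/4.4) = 72.0 − 16.20 = 55.80 dB(A).
refrigeration condenser: 79.0 − 20·log₁₀(57.0/4.4) = 79.0 − 22.25 = 56.75 dB(A).
packaged HVAC unit: 84.5 − 20·log₁₀(26.2/4.4) = 84.5 − 15.50 = 69.00 dB(A).
Σ 10^(L/10) = 8.803e+06 → L_total = 10·log₁₀(8.803e+06) = 69.45 dB(A).

69.4 dB(A)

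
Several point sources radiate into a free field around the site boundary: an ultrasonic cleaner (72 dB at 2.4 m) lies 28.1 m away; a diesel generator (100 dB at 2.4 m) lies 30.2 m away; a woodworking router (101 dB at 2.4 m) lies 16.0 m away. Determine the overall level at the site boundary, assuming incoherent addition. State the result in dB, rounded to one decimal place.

85.4 dB

Propagate each source to the receiver with L = L_ref − 20·log₁₀(r/r_ref), then add intensities.
ultrasonic cleaner: 72 − 20·log₁₀(28.1/2.4) = 72 − 21.37 = 50.63 dB.
diesel generator: 100 − 20·log₁₀(30.2/2.4) = 100 − 22.00 = 78.00 dB.
woodworking router: 101 − 20·log₁₀(16.0/2.4) = 101 − 16.48 = 84.52 dB.
Σ 10^(L/10) = 3.465e+08 → L_total = 10·log₁₀(3.465e+08) = 85.40 dB.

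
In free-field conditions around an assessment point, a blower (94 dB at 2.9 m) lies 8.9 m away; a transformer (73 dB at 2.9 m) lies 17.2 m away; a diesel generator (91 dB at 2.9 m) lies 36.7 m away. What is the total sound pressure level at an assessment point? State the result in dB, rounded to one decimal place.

84.4 dB

Propagate each source to the receiver with L = L_ref − 20·log₁₀(r/r_ref), then add intensities.
blower: 94 − 20·log₁₀(8.9/2.9) = 94 − 9.74 = 84.26 dB.
transformer: 73 − 20·log₁₀(17.2/2.9) = 73 − 15.46 = 57.54 dB.
diesel generator: 91 − 20·log₁₀(36.7/2.9) = 91 − 22.05 = 68.95 dB.
Σ 10^(L/10) = 2.751e+08 → L_total = 10·log₁₀(2.751e+08) = 84.40 dB.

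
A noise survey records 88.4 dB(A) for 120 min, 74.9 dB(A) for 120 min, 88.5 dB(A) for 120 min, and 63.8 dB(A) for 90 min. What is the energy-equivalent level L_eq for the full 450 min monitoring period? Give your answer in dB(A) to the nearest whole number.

86 dB(A)

L_eq = 10·log₁₀[(1/T)·Σ tᵢ·10^(Lᵢ/10)] with T = 450 min.
Σ tᵢ·10^(Lᵢ/10) = 120·10^(88.4/10) + 120·10^(74.9/10) + 120·10^(88.5/10) + 90·10^(63.8/10) = 1.719e+11.
L_eq = 10·log₁₀(1.719e+11/450) = 85.82 dB(A).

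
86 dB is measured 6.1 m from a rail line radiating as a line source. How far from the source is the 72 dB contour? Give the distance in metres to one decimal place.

153.2 m

Line-source spreading drops the level by 10·log₁₀(r₂/r₁); inverting, r₂/r₁ = 10^(ΔL/10).
r₂ = 6.1·10^((86−72)/10) = 6.1·10^(14.0/10) = 153.23 m.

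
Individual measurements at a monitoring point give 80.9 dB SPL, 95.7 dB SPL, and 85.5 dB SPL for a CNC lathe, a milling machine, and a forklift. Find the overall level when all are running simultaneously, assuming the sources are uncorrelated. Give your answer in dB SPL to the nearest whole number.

For uncorrelated sources the intensities add, so convert each level to linear form, sum, and take 10·log₁₀ of the total.
Σ 10^(L/10) = 10^(80.9/10) + 10^(95.7/10) + 10^(85.5/10) = 4.193e+09.
L_total = 10·log₁₀(4.193e+09) = 96.23 dB SPL.

96 dB SPL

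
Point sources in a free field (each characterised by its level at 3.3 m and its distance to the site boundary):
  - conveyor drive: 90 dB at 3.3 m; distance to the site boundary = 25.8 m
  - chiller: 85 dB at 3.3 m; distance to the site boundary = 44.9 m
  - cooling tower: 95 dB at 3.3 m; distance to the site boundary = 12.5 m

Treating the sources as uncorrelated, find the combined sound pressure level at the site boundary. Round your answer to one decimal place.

Apply inverse-square spreading to bring every level to the receiver, then sum 10^(L/10).
conveyor drive: 90 − 20·log₁₀(25.8/3.3) = 90 − 17.86 = 72.14 dB.
chiller: 85 − 20·log₁₀(44.9/3.3) = 85 − 22.67 = 62.33 dB.
cooling tower: 95 − 20·log₁₀(12.5/3.3) = 95 − 11.57 = 83.43 dB.
Σ 10^(L/10) = 2.385e+08 → L_total = 10·log₁₀(2.385e+08) = 83.77 dB.

83.8 dB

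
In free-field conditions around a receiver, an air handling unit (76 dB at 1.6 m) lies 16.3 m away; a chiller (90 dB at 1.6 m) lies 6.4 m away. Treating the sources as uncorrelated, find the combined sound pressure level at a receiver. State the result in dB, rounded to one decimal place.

78.0 dB

Apply inverse-square spreading to bring every level to the receiver, then sum 10^(L/10).
air handling unit: 76 − 20·log₁₀(16.3/1.6) = 76 − 20.16 = 55.84 dB.
chiller: 90 − 20·log₁₀(6.4/1.6) = 90 − 12.04 = 77.96 dB.
Σ 10^(L/10) = 6.288e+07 → L_total = 10·log₁₀(6.288e+07) = 77.99 dB.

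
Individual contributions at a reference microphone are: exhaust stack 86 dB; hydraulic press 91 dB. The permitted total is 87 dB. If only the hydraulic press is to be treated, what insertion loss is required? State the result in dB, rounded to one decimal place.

The untreated sources together contribute 10^(86/10) = 3.981e+08, i.e. 86.00 dB.
The limit corresponds to 10^(87/10) = 5.012e+08; subtracting the fixed part leaves 1.031e+08 for the hydraulic press, i.e. 80.13 dB.
Required insertion loss = 91 − 80.13 = 10.87 dB.

10.9 dB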